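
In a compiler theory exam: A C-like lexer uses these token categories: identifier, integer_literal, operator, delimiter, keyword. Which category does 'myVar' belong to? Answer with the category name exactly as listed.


Token: 'myVar'
Checking categories:
  identifier: YES
  integer_literal: no
  operator: no
  keyword: no
  delimiter: no
Category: identifier

identifier


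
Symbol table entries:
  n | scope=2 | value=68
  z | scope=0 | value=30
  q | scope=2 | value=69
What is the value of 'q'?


Searching symbol table for 'q':
  n | scope=2 | value=68
  z | scope=0 | value=30
  q | scope=2 | value=69 <- MATCH
Found 'q' at scope 2 with value 69

69


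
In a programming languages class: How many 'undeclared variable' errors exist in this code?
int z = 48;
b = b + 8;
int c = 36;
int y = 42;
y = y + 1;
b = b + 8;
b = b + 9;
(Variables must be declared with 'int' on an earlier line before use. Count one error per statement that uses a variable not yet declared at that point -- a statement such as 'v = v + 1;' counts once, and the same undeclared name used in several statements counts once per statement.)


Scanning code line by line:
  Line 1: declare 'z' -> declared = ['z']
  Line 2: use 'b' -> ERROR (undeclared)
  Line 3: declare 'c' -> declared = ['c', 'z']
  Line 4: declare 'y' -> declared = ['c', 'y', 'z']
  Line 5: use 'y' -> OK (declared)
  Line 6: use 'b' -> ERROR (undeclared)
  Line 7: use 'b' -> ERROR (undeclared)
Total undeclared variable errors: 3

3


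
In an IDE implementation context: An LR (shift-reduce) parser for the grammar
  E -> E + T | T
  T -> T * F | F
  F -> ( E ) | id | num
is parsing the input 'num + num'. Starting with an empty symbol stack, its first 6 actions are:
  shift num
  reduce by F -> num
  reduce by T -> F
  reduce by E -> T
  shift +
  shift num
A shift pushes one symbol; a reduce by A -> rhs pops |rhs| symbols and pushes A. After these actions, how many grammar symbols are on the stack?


Tracking the symbol stack through each action:
  Action 1: shift 'num' : push -> stack = [num] (size 1)
  Action 2: reduce by F -> num : pop 1, push F -> stack = [F] (size 1)
  Action 3: reduce by T -> F : pop 1, push T -> stack = [T] (size 1)
  Action 4: reduce by E -> T : pop 1, push E -> stack = [E] (size 1)
  Action 5: shift '+' : push -> stack = [E, +] (size 2)
  Action 6: shift 'num' : push -> stack = [E, +, num] (size 3)
Final stack size: 3

3


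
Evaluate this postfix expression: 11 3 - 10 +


Processing tokens left to right:
Push 11, Push 3
Pop 11 and 3, compute 11 - 3 = 8, push 8
Push 10
Pop 8 and 10, compute 8 + 10 = 18, push 18
Stack result: 18

18


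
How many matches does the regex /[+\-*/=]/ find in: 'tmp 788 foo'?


Pattern: /[+\-*/=]/ (operators)
Input: 'tmp 788 foo'
Scanning for matches:
Total matches: 0

0


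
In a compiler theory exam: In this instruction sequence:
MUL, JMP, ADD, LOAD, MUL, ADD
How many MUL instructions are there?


Scanning instruction sequence for MUL:
  Position 1: MUL <- MATCH
  Position 2: JMP
  Position 3: ADD
  Position 4: LOAD
  Position 5: MUL <- MATCH
  Position 6: ADD
Matches at positions: [1, 5]
Total MUL count: 2

2


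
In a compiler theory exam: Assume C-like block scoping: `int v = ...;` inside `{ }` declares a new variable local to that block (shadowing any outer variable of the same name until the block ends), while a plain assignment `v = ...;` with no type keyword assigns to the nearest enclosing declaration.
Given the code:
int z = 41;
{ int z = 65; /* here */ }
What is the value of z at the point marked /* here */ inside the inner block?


Analyzing scoping rules:
Outer scope: declares z = 41
Inner block: 'int z = 65;' declares a NEW z that shadows the outer one
Inside the block the inner declaration is in scope -> 65
Result: 65

65


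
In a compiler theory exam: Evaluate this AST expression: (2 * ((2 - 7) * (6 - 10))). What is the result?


Expression: (2 * ((2 - 7) * (6 - 10)))
Evaluating step by step:
  2 - 7 = -5
  6 - 10 = -4
  -5 * -4 = 20
  2 * 20 = 40
Result: 40

40


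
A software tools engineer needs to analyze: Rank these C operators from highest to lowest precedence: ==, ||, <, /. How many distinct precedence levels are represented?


Looking up precedence for each operator:
  == -> precedence 3
  || -> precedence 1
  < -> precedence 4
  / -> precedence 6
Sorted highest to lowest: /, <, ==, ||
Distinct precedence values: [6, 4, 3, 1]
Number of distinct levels: 4

4


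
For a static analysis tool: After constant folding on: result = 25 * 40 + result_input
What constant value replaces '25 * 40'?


Identifying constant sub-expression:
  Original: result = 25 * 40 + result_input
  25 and 40 are both compile-time constants
  Evaluating: 25 * 40 = 1000
  After folding: result = 1000 + result_input

1000


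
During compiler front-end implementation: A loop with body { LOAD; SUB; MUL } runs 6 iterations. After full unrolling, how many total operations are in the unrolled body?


Loop body operations: LOAD, SUB, MUL (3 ops per iteration)
Unrolling 6 iterations:
  Iteration 1: LOAD, SUB, MUL (3 ops)
  Iteration 2: LOAD, SUB, MUL (3 ops)
  Iteration 3: LOAD, SUB, MUL (3 ops)
  Iteration 4: LOAD, SUB, MUL (3 ops)
  Iteration 5: LOAD, SUB, MUL (3 ops)
  Iteration 6: LOAD, SUB, MUL (3 ops)
Total: 6 iterations * 3 ops/iter = 18 operations

18


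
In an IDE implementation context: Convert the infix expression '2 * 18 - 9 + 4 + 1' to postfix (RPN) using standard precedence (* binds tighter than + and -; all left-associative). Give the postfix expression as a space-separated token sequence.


Applying the shunting-yard algorithm:
  Operand 2 -> output
  Push '*' onto operator stack -> op-stack: [*]
  Operand 18 -> output
  See '-' (prec 1); top '*' (prec 2) >= it -> pop '*' to output
  Push '-' onto operator stack -> op-stack: [-]
  Operand 9 -> output
  See '+' (prec 1); top '-' (prec 1) >= it -> pop '-' to output
  Push '+' onto operator stack -> op-stack: [+]
  Operand 4 -> output
  See '+' (prec 1); top '+' (prec 1) >= it -> pop '+' to output
  Push '+' onto operator stack -> op-stack: [+]
  Operand 1 -> output
  End of input: pop '+' to output
Postfix result: 2 18 * 9 - 4 + 1 +

2 18 * 9 - 4 + 1 +


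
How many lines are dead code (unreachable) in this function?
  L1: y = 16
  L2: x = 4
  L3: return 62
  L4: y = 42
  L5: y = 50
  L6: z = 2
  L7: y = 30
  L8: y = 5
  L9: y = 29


Analyzing control flow:
  L1: reachable (before return)
  L2: reachable (before return)
  L3: reachable (return statement)
  L4: DEAD (after return at L3)
  L5: DEAD (after return at L3)
  L6: DEAD (after return at L3)
  L7: DEAD (after return at L3)
  L8: DEAD (after return at L3)
  L9: DEAD (after return at L3)
Return at L3, total lines = 9
Dead lines: L4 through L9
Count: 6

6


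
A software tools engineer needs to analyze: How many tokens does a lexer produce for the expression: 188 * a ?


Scanning '188 * a'
Token 1: '188' -> integer_literal
Token 2: '*' -> operator
Token 3: 'a' -> identifier
Total tokens: 3

3


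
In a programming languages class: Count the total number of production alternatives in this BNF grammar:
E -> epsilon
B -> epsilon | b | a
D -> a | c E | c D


Counting alternatives per rule:
  E: 1 alternative(s)
  B: 3 alternative(s)
  D: 3 alternative(s)
Sum: 1 + 3 + 3 = 7

7


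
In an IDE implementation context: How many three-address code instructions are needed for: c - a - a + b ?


Expression: c - a - a + b
Generating three-address code (respecting * over +/- precedence):
  Instruction 1: t1 = c - a
  Instruction 2: t2 = t1 - a
  Instruction 3: t3 = t2 + b
Total instructions: 3

3


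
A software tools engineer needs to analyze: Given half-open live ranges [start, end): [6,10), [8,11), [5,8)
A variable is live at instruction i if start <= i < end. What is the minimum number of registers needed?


Live ranges:
  Var0: [6, 10)
  Var1: [8, 11)
  Var2: [5, 8)
Sweep-line events (position, delta, active):
  pos=5 start -> active=1
  pos=6 start -> active=2
  pos=8 end -> active=1
  pos=8 start -> active=2
  pos=10 end -> active=1
  pos=11 end -> active=0
Maximum simultaneous active: 2
Minimum registers needed: 2

2


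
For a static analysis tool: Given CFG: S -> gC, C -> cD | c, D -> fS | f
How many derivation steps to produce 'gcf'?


Grammar: S -> gC, C -> cD | c, D -> fS | f
Deriving 'gcf':
Step 1: S -> gC => gC
Step 2: C -> cD => gcD
Step 3: D -> f => gcf
Total derivation steps: 3

3


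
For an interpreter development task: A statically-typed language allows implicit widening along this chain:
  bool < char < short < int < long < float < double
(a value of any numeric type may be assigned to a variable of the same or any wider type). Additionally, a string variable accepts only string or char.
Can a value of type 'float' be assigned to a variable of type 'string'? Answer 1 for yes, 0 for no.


Target variable type: string
Source value type: float
Rule: string accepts only {string, char}
  source 'float' in {string, char}? No
Result: 0

0


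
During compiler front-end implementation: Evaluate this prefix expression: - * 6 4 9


Parsing prefix expression: - * 6 4 9
Step 1: Innermost operation '* 6 4'
  6 * 4 = 24
Step 2: Outer operation '- [24] 9'
  24 - 9 = 15

15


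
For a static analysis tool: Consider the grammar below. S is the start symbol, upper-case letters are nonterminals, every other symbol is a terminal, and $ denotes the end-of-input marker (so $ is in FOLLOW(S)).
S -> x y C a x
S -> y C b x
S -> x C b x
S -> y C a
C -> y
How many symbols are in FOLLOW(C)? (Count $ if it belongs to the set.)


S is the start symbol and does not occur in any rule body, so FOLLOW(S) = {$}.
Examining every occurrence of C in a rule body:
  S -> x y C a x : C is followed by terminal 'a' -> add 'a'
  S -> y C b x : C is followed by terminal 'b' -> add 'b'
  S -> x C b x : C is followed by terminal 'b' -> add 'b' (already in the set)
  S -> y C a : C is followed by terminal 'a' -> add 'a' (already in the set)
  C -> y : C does not occur in the body -> contributes nothing
FOLLOW(C) = {a, b}
Count: 2

2


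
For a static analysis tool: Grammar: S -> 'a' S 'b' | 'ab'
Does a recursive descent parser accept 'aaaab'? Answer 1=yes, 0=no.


Grammar accepts strings of the form a^n b^n (n >= 1)
Word: 'aaaab'
Counting: 4 a's and 1 b's
Check: 4 == 1? No
Mismatch: a-count != b-count
Rejected

0


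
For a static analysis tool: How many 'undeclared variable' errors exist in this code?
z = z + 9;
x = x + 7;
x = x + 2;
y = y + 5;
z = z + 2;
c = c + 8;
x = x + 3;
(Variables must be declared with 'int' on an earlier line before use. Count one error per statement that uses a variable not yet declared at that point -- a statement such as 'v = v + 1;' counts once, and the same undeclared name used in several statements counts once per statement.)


Scanning code line by line:
  Line 1: use 'z' -> ERROR (undeclared)
  Line 2: use 'x' -> ERROR (undeclared)
  Line 3: use 'x' -> ERROR (undeclared)
  Line 4: use 'y' -> ERROR (undeclared)
  Line 5: use 'z' -> ERROR (undeclared)
  Line 6: use 'c' -> ERROR (undeclared)
  Line 7: use 'x' -> ERROR (undeclared)
Total undeclared variable errors: 7

7


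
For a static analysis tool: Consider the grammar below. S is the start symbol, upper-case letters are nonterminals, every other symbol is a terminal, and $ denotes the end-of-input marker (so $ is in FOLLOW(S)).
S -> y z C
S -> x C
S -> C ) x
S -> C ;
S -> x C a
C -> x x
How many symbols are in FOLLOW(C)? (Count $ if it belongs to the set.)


S is the start symbol and does not occur in any rule body, so FOLLOW(S) = {$}.
Examining every occurrence of C in a rule body:
  S -> y z C : C is at the right end -> add FOLLOW(S) = {$}
  S -> x C : C is at the right end -> add FOLLOW(S) = {$} (already in the set)
  S -> C ) x : C is followed by terminal ')' -> add ')'
  S -> C ; : C is followed by terminal ';' -> add ';'
  S -> x C a : C is followed by terminal 'a' -> add 'a'
  C -> x x : C does not occur in the body -> contributes nothing
FOLLOW(C) = {), ;, a, $}
Count: 4

4


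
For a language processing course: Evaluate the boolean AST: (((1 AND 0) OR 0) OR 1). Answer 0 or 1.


Step 1: Evaluate inner node
  1 AND 0 = 0
Step 2: Evaluate next node
  0 OR 0 = 0
Step 3: Evaluate root node
  0 OR 1 = 1

1


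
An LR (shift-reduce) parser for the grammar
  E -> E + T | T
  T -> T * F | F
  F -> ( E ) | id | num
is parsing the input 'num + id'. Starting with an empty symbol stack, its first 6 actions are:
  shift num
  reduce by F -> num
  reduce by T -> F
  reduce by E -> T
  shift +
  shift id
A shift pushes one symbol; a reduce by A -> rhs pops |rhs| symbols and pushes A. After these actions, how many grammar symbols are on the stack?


Tracking the symbol stack through each action:
  Action 1: shift 'num' : push -> stack = [num] (size 1)
  Action 2: reduce by F -> num : pop 1, push F -> stack = [F] (size 1)
  Action 3: reduce by T -> F : pop 1, push T -> stack = [T] (size 1)
  Action 4: reduce by E -> T : pop 1, push E -> stack = [E] (size 1)
  Action 5: shift '+' : push -> stack = [E, +] (size 2)
  Action 6: shift 'id' : push -> stack = [E, +, id] (size 3)
Final stack size: 3

3


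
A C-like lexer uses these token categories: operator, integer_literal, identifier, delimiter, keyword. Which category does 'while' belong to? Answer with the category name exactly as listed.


Token: 'while'
Checking categories:
  identifier: no
  integer_literal: no
  operator: no
  keyword: YES
  delimiter: no
Category: keyword

keyword


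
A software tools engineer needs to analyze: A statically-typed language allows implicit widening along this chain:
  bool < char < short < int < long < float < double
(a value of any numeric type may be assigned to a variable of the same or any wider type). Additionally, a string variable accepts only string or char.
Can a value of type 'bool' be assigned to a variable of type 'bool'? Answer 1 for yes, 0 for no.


Target variable type: bool
Source value type: bool
Numeric ranks: bool=0, bool=0
Widening allowed iff rank(source) <= rank(target): 0 <= 0? Yes
Result: 1

1


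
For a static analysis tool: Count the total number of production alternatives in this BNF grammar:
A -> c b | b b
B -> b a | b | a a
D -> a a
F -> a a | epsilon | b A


Counting alternatives per rule:
  A: 2 alternative(s)
  B: 3 alternative(s)
  D: 1 alternative(s)
  F: 3 alternative(s)
Sum: 2 + 3 + 1 + 3 = 9

9


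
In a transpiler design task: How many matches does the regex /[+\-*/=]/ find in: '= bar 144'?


Pattern: /[+\-*/=]/ (operators)
Input: '= bar 144'
Scanning for matches:
  Match 1: '='
Total matches: 1

1


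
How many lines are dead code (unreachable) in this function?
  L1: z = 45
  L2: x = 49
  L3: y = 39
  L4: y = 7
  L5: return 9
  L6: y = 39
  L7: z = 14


Analyzing control flow:
  L1: reachable (before return)
  L2: reachable (before return)
  L3: reachable (before return)
  L4: reachable (before return)
  L5: reachable (return statement)
  L6: DEAD (after return at L5)
  L7: DEAD (after return at L5)
Return at L5, total lines = 7
Dead lines: L6 through L7
Count: 2

2


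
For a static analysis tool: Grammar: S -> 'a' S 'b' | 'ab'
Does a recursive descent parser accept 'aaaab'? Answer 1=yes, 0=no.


Grammar accepts strings of the form a^n b^n (n >= 1)
Word: 'aaaab'
Counting: 4 a's and 1 b's
Check: 4 == 1? No
Mismatch: a-count != b-count
Rejected

0


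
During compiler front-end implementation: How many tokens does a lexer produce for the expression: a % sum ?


Scanning 'a % sum'
Token 1: 'a' -> identifier
Token 2: '%' -> operator
Token 3: 'sum' -> identifier
Total tokens: 3

3


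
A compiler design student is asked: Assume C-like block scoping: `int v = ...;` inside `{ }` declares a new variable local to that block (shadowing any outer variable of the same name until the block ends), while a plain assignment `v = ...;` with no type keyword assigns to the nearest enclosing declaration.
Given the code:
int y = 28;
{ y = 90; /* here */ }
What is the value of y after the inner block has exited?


Analyzing scoping rules:
Outer scope: declares y = 28
Inner block: 'y = 90;' has no type keyword, so it is an assignment to the outer y (no shadowing)
The assignment changed the outer variable itself, so the new value persists after the block -> 90
Result: 90

90


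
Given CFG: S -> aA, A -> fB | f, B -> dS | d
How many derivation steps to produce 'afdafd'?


Grammar: S -> aA, A -> fB | f, B -> dS | d
Deriving 'afdafd':
Step 1: S -> aA => aA
Step 2: A -> fB => afB
Step 3: B -> dS => afdS
Step 4: S -> aA => afdaA
Step 5: A -> fB => afdafB
Step 6: B -> d => afdafd
Total derivation steps: 6

6


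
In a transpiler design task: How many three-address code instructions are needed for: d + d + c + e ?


Expression: d + d + c + e
Generating three-address code (respecting * over +/- precedence):
  Instruction 1: t1 = d + d
  Instruction 2: t2 = t1 + c
  Instruction 3: t3 = t2 + e
Total instructions: 3

3


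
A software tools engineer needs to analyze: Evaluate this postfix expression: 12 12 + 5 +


Processing tokens left to right:
Push 12, Push 12
Pop 12 and 12, compute 12 + 12 = 24, push 24
Push 5
Pop 24 and 5, compute 24 + 5 = 29, push 29
Stack result: 29

29


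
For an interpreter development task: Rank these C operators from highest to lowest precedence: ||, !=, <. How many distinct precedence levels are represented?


Looking up precedence for each operator:
  || -> precedence 1
  != -> precedence 3
  < -> precedence 4
Sorted highest to lowest: <, !=, ||
Distinct precedence values: [4, 3, 1]
Number of distinct levels: 3

3


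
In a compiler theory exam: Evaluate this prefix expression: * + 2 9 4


Parsing prefix expression: * + 2 9 4
Step 1: Innermost operation '+ 2 9'
  2 + 9 = 11
Step 2: Outer operation '* [11] 4'
  11 * 4 = 44

44


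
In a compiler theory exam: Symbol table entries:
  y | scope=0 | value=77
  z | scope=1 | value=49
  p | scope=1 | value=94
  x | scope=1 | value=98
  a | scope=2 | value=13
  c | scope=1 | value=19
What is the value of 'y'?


Searching symbol table for 'y':
  y | scope=0 | value=77 <- MATCH
  z | scope=1 | value=49
  p | scope=1 | value=94
  x | scope=1 | value=98
  a | scope=2 | value=13
  c | scope=1 | value=19
Found 'y' at scope 0 with value 77

77


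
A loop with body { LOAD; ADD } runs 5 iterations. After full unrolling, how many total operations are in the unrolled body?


Loop body operations: LOAD, ADD (2 ops per iteration)
Unrolling 5 iterations:
  Iteration 1: LOAD, ADD (2 ops)
  Iteration 2: LOAD, ADD (2 ops)
  Iteration 3: LOAD, ADD (2 ops)
  Iteration 4: LOAD, ADD (2 ops)
  Iteration 5: LOAD, ADD (2 ops)
Total: 5 iterations * 2 ops/iter = 10 operations

10


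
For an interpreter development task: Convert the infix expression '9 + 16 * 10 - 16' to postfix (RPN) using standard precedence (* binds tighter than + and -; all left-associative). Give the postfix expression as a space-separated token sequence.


Applying the shunting-yard algorithm:
  Operand 9 -> output
  Push '+' onto operator stack -> op-stack: [+]
  Operand 16 -> output
  Push '*' onto operator stack -> op-stack: [+, *]
  Operand 10 -> output
  See '-' (prec 1); top '*' (prec 2) >= it -> pop '*' to output
  See '-' (prec 1); top '+' (prec 1) >= it -> pop '+' to output
  Push '-' onto operator stack -> op-stack: [-]
  Operand 16 -> output
  End of input: pop '-' to output
Postfix result: 9 16 10 * + 16 -

9 16 10 * + 16 -


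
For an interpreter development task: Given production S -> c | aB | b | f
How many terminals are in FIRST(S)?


Production: S -> c | aB | b | f
Examining each alternative for leading terminals:
  S -> c : first terminal = 'c'
  S -> aB : first terminal = 'a'
  S -> b : first terminal = 'b'
  S -> f : first terminal = 'f'
FIRST(S) = {a, b, c, f}
Count: 4

4


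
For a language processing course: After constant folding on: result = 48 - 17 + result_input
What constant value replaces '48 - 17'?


Identifying constant sub-expression:
  Original: result = 48 - 17 + result_input
  48 and 17 are both compile-time constants
  Evaluating: 48 - 17 = 31
  After folding: result = 31 + result_input

31


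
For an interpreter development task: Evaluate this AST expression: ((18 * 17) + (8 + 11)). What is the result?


Expression: ((18 * 17) + (8 + 11))
Evaluating step by step:
  18 * 17 = 306
  8 + 11 = 19
  306 + 19 = 325
Result: 325

325


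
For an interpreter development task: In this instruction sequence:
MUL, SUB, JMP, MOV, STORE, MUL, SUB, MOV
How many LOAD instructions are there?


Scanning instruction sequence for LOAD:
  Position 1: MUL
  Position 2: SUB
  Position 3: JMP
  Position 4: MOV
  Position 5: STORE
  Position 6: MUL
  Position 7: SUB
  Position 8: MOV
Matches at positions: []
Total LOAD count: 0

0


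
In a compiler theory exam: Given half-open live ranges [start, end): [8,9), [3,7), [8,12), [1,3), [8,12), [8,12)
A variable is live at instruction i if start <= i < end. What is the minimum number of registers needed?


Live ranges:
  Var0: [8, 9)
  Var1: [3, 7)
  Var2: [8, 12)
  Var3: [1, 3)
  Var4: [8, 12)
  Var5: [8, 12)
Sweep-line events (position, delta, active):
  pos=1 start -> active=1
  pos=3 end -> active=0
  pos=3 start -> active=1
  pos=7 end -> active=0
  pos=8 start -> active=1
  pos=8 start -> active=2
  pos=8 start -> active=3
  pos=8 start -> active=4
  pos=9 end -> active=3
  pos=12 end -> active=2
  pos=12 end -> active=1
  pos=12 end -> active=0
Maximum simultaneous active: 4
Minimum registers needed: 4

4


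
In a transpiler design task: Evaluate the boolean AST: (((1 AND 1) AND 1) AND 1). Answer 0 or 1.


Step 1: Evaluate inner node
  1 AND 1 = 1
Step 2: Evaluate next node
  1 AND 1 = 1
Step 3: Evaluate root node
  1 AND 1 = 1

1


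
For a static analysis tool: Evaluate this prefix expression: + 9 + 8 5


Parsing prefix expression: + 9 + 8 5
Step 1: Innermost operation '+ 8 5'
  8 + 5 = 13
Step 2: Outer operation '+ 9 [13]'
  9 + 13 = 22

22


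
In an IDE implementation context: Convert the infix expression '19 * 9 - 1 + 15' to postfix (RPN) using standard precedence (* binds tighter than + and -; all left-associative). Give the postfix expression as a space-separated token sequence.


Applying the shunting-yard algorithm:
  Operand 19 -> output
  Push '*' onto operator stack -> op-stack: [*]
  Operand 9 -> output
  See '-' (prec 1); top '*' (prec 2) >= it -> pop '*' to output
  Push '-' onto operator stack -> op-stack: [-]
  Operand 1 -> output
  See '+' (prec 1); top '-' (prec 1) >= it -> pop '-' to output
  Push '+' onto operator stack -> op-stack: [+]
  Operand 15 -> output
  End of input: pop '+' to output
Postfix result: 19 9 * 1 - 15 +

19 9 * 1 - 15 +


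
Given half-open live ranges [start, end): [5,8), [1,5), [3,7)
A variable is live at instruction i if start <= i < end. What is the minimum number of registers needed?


Live ranges:
  Var0: [5, 8)
  Var1: [1, 5)
  Var2: [3, 7)
Sweep-line events (position, delta, active):
  pos=1 start -> active=1
  pos=3 start -> active=2
  pos=5 end -> active=1
  pos=5 start -> active=2
  pos=7 end -> active=1
  pos=8 end -> active=0
Maximum simultaneous active: 2
Minimum registers needed: 2

2


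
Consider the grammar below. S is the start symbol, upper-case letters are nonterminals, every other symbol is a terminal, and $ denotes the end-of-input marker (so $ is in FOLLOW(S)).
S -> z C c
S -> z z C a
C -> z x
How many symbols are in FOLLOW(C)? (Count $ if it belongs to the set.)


S is the start symbol and does not occur in any rule body, so FOLLOW(S) = {$}.
Examining every occurrence of C in a rule body:
  S -> z C c : C is followed by terminal 'c' -> add 'c'
  S -> z z C a : C is followed by terminal 'a' -> add 'a'
  C -> z x : C does not occur in the body -> contributes nothing
FOLLOW(C) = {a, c}
Count: 2

2


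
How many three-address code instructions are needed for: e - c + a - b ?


Expression: e - c + a - b
Generating three-address code (respecting * over +/- precedence):
  Instruction 1: t1 = e - c
  Instruction 2: t2 = t1 + a
  Instruction 3: t3 = t2 - b
Total instructions: 3

3


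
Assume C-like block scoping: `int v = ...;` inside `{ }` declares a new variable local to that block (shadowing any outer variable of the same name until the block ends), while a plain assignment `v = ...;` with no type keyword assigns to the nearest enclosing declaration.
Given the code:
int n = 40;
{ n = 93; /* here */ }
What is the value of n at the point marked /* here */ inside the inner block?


Analyzing scoping rules:
Outer scope: declares n = 40
Inner block: 'n = 93;' has no type keyword, so it is an assignment to the outer n (no shadowing)
Inside the block, after the assignment -> 93
Result: 93

93


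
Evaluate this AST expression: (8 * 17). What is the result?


Expression: (8 * 17)
Evaluating step by step:
  8 * 17 = 136
Result: 136

136


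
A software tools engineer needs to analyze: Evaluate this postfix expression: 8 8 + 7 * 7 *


Processing tokens left to right:
Push 8, Push 8
Pop 8 and 8, compute 8 + 8 = 16, push 16
Push 7
Pop 16 and 7, compute 16 * 7 = 112, push 112
Push 7
Pop 112 and 7, compute 112 * 7 = 784, push 784
Stack result: 784

784


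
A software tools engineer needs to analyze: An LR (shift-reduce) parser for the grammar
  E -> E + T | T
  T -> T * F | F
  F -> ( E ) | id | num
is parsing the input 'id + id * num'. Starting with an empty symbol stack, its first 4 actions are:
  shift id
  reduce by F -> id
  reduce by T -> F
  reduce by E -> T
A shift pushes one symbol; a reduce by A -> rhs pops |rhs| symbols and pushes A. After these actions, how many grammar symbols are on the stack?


Tracking the symbol stack through each action:
  Action 1: shift 'id' : push -> stack = [id] (size 1)
  Action 2: reduce by F -> id : pop 1, push F -> stack = [F] (size 1)
  Action 3: reduce by T -> F : pop 1, push T -> stack = [T] (size 1)
  Action 4: reduce by E -> T : pop 1, push E -> stack = [E] (size 1)
Final stack size: 1

1


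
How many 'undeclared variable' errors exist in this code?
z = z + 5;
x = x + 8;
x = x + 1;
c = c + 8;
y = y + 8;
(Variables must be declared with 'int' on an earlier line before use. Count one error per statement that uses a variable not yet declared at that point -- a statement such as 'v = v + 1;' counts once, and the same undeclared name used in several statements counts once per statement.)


Scanning code line by line:
  Line 1: use 'z' -> ERROR (undeclared)
  Line 2: use 'x' -> ERROR (undeclared)
  Line 3: use 'x' -> ERROR (undeclared)
  Line 4: use 'c' -> ERROR (undeclared)
  Line 5: use 'y' -> ERROR (undeclared)
Total undeclared variable errors: 5

5


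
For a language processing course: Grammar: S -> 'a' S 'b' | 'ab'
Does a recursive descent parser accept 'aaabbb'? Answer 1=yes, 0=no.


Grammar accepts strings of the form a^n b^n (n >= 1)
Word: 'aaabbb'
Counting: 3 a's and 3 b's
Check: 3 == 3? Yes
Derivation (S -> aSb applied 2 time(s), then S -> ab): S => aSb => aaSbb => aaabbb
Accepted

1


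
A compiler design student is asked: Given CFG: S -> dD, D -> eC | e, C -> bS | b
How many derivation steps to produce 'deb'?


Grammar: S -> dD, D -> eC | e, C -> bS | b
Deriving 'deb':
Step 1: S -> dD => dD
Step 2: D -> eC => deC
Step 3: C -> b => deb
Total derivation steps: 3

3


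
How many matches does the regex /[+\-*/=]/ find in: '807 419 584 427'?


Pattern: /[+\-*/=]/ (operators)
Input: '807 419 584 427'
Scanning for matches:
Total matches: 0

0


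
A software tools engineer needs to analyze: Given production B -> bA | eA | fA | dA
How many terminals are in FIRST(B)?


Production: B -> bA | eA | fA | dA
Examining each alternative for leading terminals:
  B -> bA : first terminal = 'b'
  B -> eA : first terminal = 'e'
  B -> fA : first terminal = 'f'
  B -> dA : first terminal = 'd'
FIRST(B) = {b, d, e, f}
Count: 4

4


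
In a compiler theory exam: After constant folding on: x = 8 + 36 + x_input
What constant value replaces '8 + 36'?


Identifying constant sub-expression:
  Original: x = 8 + 36 + x_input
  8 and 36 are both compile-time constants
  Evaluating: 8 + 36 = 44
  After folding: x = 44 + x_input

44


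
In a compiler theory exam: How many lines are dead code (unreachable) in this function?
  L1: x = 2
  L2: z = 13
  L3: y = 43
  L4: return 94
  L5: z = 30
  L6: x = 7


Analyzing control flow:
  L1: reachable (before return)
  L2: reachable (before return)
  L3: reachable (before return)
  L4: reachable (return statement)
  L5: DEAD (after return at L4)
  L6: DEAD (after return at L4)
Return at L4, total lines = 6
Dead lines: L5 through L6
Count: 2

2


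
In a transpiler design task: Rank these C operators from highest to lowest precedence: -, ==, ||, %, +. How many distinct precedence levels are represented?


Looking up precedence for each operator:
  - -> precedence 5
  == -> precedence 3
  || -> precedence 1
  % -> precedence 6
  + -> precedence 5
Sorted highest to lowest: %, -, +, ==, ||
Distinct precedence values: [6, 5, 3, 1]
Number of distinct levels: 4

4


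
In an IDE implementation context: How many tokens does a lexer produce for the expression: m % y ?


Scanning 'm % y'
Token 1: 'm' -> identifier
Token 2: '%' -> operator
Token 3: 'y' -> identifier
Total tokens: 3

3


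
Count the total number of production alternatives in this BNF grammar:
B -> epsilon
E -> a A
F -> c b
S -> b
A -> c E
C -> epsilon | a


Counting alternatives per rule:
  B: 1 alternative(s)
  E: 1 alternative(s)
  F: 1 alternative(s)
  S: 1 alternative(s)
  A: 1 alternative(s)
  C: 2 alternative(s)
Sum: 1 + 1 + 1 + 1 + 1 + 2 = 7

7


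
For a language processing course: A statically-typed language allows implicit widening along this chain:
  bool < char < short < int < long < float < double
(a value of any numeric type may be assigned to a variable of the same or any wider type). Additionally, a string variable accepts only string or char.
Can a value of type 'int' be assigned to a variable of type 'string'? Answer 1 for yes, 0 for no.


Target variable type: string
Source value type: int
Rule: string accepts only {string, char}
  source 'int' in {string, char}? No
Result: 0

0


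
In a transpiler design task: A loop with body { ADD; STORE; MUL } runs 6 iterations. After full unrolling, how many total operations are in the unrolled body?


Loop body operations: ADD, STORE, MUL (3 ops per iteration)
Unrolling 6 iterations:
  Iteration 1: ADD, STORE, MUL (3 ops)
  Iteration 2: ADD, STORE, MUL (3 ops)
  Iteration 3: ADD, STORE, MUL (3 ops)
  Iteration 4: ADD, STORE, MUL (3 ops)
  Iteration 5: ADD, STORE, MUL (3 ops)
  Iteration 6: ADD, STORE, MUL (3 ops)
Total: 6 iterations * 3 ops/iter = 18 operations

18


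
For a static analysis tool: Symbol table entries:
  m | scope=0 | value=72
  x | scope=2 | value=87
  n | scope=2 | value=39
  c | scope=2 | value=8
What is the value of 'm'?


Searching symbol table for 'm':
  m | scope=0 | value=72 <- MATCH
  x | scope=2 | value=87
  n | scope=2 | value=39
  c | scope=2 | value=8
Found 'm' at scope 0 with value 72

72


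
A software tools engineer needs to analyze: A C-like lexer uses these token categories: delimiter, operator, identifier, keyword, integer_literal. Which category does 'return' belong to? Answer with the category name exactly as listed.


Token: 'return'
Checking categories:
  identifier: no
  integer_literal: no
  operator: no
  keyword: YES
  delimiter: no
Category: keyword

keyword


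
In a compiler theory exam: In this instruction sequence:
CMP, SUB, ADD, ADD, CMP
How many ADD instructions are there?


Scanning instruction sequence for ADD:
  Position 1: CMP
  Position 2: SUB
  Position 3: ADD <- MATCH
  Position 4: ADD <- MATCH
  Position 5: CMP
Matches at positions: [3, 4]
Total ADD count: 2

2


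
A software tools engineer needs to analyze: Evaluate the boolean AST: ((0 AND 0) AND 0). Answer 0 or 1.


Step 1: Evaluate inner node
  0 AND 0 = 0
Step 2: Evaluate root node
  0 AND 0 = 0

0


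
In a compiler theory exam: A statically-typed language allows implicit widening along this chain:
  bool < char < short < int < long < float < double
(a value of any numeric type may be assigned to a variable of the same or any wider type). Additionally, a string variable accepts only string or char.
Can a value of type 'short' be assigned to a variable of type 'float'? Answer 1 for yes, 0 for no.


Target variable type: float
Source value type: short
Numeric ranks: short=2, float=5
Widening allowed iff rank(source) <= rank(target): 2 <= 5? Yes
Result: 1

1


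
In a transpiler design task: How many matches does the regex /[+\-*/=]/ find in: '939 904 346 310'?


Pattern: /[+\-*/=]/ (operators)
Input: '939 904 346 310'
Scanning for matches:
Total matches: 0

0


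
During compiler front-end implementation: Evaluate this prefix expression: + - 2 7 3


Parsing prefix expression: + - 2 7 3
Step 1: Innermost operation '- 2 7'
  2 - 7 = -5
Step 2: Outer operation '+ [-5] 3'
  -5 + 3 = -2

-2


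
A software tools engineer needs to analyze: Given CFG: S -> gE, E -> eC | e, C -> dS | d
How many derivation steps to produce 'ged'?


Grammar: S -> gE, E -> eC | e, C -> dS | d
Deriving 'ged':
Step 1: S -> gE => gE
Step 2: E -> eC => geC
Step 3: C -> d => ged
Total derivation steps: 3

3


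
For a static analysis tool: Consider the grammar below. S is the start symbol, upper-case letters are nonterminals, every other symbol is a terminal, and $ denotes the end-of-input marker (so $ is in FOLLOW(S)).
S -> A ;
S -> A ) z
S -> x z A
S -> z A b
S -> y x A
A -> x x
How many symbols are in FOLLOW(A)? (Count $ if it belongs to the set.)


S is the start symbol and does not occur in any rule body, so FOLLOW(S) = {$}.
Examining every occurrence of A in a rule body:
  S -> A ; : A is followed by terminal ';' -> add ';'
  S -> A ) z : A is followed by terminal ')' -> add ')'
  S -> x z A : A is at the right end -> add FOLLOW(S) = {$}
  S -> z A b : A is followed by terminal 'b' -> add 'b'
  S -> y x A : A is at the right end -> add FOLLOW(S) = {$} (already in the set)
  A -> x x : A does not occur in the body -> contributes nothing
FOLLOW(A) = {), ;, b, $}
Count: 4

4


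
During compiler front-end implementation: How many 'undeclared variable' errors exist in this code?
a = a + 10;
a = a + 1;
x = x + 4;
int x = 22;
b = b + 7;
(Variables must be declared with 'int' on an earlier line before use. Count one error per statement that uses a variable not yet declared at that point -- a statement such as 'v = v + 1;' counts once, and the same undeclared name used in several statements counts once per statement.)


Scanning code line by line:
  Line 1: use 'a' -> ERROR (undeclared)
  Line 2: use 'a' -> ERROR (undeclared)
  Line 3: use 'x' -> ERROR (undeclared)
  Line 4: declare 'x' -> declared = ['x']
  Line 5: use 'b' -> ERROR (undeclared)
Total undeclared variable errors: 4

4


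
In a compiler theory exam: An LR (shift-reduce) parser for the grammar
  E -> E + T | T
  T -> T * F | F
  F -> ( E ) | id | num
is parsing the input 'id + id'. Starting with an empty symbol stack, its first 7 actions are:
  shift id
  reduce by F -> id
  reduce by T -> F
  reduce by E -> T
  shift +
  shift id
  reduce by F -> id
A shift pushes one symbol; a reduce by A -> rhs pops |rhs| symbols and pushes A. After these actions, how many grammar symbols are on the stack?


Tracking the symbol stack through each action:
  Action 1: shift 'id' : push -> stack = [id] (size 1)
  Action 2: reduce by F -> id : pop 1, push F -> stack = [F] (size 1)
  Action 3: reduce by T -> F : pop 1, push T -> stack = [T] (size 1)
  Action 4: reduce by E -> T : pop 1, push E -> stack = [E] (size 1)
  Action 5: shift '+' : push -> stack = [E, +] (size 2)
  Action 6: shift 'id' : push -> stack = [E, +, id] (size 3)
  Action 7: reduce by F -> id : pop 1, push F -> stack = [E, +, F] (size 3)
Final stack size: 3

3


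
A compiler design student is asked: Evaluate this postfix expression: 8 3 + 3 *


Processing tokens left to right:
Push 8, Push 3
Pop 8 and 3, compute 8 + 3 = 11, push 11
Push 3
Pop 11 and 3, compute 11 * 3 = 33, push 33
Stack result: 33

33


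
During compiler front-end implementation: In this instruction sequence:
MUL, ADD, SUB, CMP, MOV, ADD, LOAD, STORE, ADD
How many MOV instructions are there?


Scanning instruction sequence for MOV:
  Position 1: MUL
  Position 2: ADD
  Position 3: SUB
  Position 4: CMP
  Position 5: MOV <- MATCH
  Position 6: ADD
  Position 7: LOAD
  Position 8: STORE
  Position 9: ADD
Matches at positions: [5]
Total MOV count: 1

1


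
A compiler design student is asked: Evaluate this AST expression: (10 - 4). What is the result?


Expression: (10 - 4)
Evaluating step by step:
  10 - 4 = 6
Result: 6

6


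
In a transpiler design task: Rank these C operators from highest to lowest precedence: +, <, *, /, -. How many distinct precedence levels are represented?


Looking up precedence for each operator:
  + -> precedence 5
  < -> precedence 4
  * -> precedence 6
  / -> precedence 6
  - -> precedence 5
Sorted highest to lowest: *, /, +, -, <
Distinct precedence values: [6, 5, 4]
Number of distinct levels: 3

3


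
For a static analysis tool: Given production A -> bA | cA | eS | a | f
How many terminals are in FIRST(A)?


Production: A -> bA | cA | eS | a | f
Examining each alternative for leading terminals:
  A -> bA : first terminal = 'b'
  A -> cA : first terminal = 'c'
  A -> eS : first terminal = 'e'
  A -> a : first terminal = 'a'
  A -> f : first terminal = 'f'
FIRST(A) = {a, b, c, e, f}
Count: 5

5


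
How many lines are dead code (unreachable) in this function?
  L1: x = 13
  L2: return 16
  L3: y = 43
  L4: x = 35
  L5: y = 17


Analyzing control flow:
  L1: reachable (before return)
  L2: reachable (return statement)
  L3: DEAD (after return at L2)
  L4: DEAD (after return at L2)
  L5: DEAD (after return at L2)
Return at L2, total lines = 5
Dead lines: L3 through L5
Count: 3

3


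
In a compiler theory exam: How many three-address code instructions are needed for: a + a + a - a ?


Expression: a + a + a - a
Generating three-address code (respecting * over +/- precedence):
  Instruction 1: t1 = a + a
  Instruction 2: t2 = t1 + a
  Instruction 3: t3 = t2 - a
Total instructions: 3

3


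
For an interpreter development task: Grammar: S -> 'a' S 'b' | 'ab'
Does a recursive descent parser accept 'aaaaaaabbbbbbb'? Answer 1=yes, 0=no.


Grammar accepts strings of the form a^n b^n (n >= 1)
Word: 'aaaaaaabbbbbbb'
Counting: 7 a's and 7 b's
Check: 7 == 7? Yes
Derivation (S -> aSb applied 6 time(s), then S -> ab): S => aSb => aaSbb => aaaSbbb => aaaaSbbbb => aaaaaSbbbbb => aaaaaaSbbbbbb => aaaaaaabbbbbbb
Accepted

1


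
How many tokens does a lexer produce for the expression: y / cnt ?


Scanning 'y / cnt'
Token 1: 'y' -> identifier
Token 2: '/' -> operator
Token 3: 'cnt' -> identifier
Total tokens: 3

3


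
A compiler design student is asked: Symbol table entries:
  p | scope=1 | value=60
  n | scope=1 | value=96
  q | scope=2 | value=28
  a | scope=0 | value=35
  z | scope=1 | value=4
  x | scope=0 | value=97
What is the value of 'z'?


Searching symbol table for 'z':
  p | scope=1 | value=60
  n | scope=1 | value=96
  q | scope=2 | value=28
  a | scope=0 | value=35
  z | scope=1 | value=4 <- MATCH
  x | scope=0 | value=97
Found 'z' at scope 1 with value 4

4


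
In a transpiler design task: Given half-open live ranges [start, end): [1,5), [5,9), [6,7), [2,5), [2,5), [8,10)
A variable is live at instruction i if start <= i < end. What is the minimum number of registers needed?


Live ranges:
  Var0: [1, 5)
  Var1: [5, 9)
  Var2: [6, 7)
  Var3: [2, 5)
  Var4: [2, 5)
  Var5: [8, 10)
Sweep-line events (position, delta, active):
  pos=1 start -> active=1
  pos=2 start -> active=2
  pos=2 start -> active=3
  pos=5 end -> active=2
  pos=5 end -> active=1
  pos=5 end -> active=0
  pos=5 start -> active=1
  pos=6 start -> active=2
  pos=7 end -> active=1
  pos=8 start -> active=2
  pos=9 end -> active=1
  pos=10 end -> active=0
Maximum simultaneous active: 3
Minimum registers needed: 3

3
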